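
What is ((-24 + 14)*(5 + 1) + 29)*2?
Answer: -62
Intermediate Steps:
((-24 + 14)*(5 + 1) + 29)*2 = (-10*6 + 29)*2 = (-60 + 29)*2 = -31*2 = -62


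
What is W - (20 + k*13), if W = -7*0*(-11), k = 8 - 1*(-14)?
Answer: -306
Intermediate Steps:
k = 22 (k = 8 + 14 = 22)
W = 0 (W = 0*(-11) = 0)
W - (20 + k*13) = 0 - (20 + 22*13) = 0 - (20 + 286) = 0 - 1*306 = 0 - 306 = -306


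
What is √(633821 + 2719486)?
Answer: √3353307 ≈ 1831.2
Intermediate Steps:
√(633821 + 2719486) = √3353307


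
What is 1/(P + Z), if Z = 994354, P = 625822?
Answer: 1/1620176 ≈ 6.1722e-7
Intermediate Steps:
1/(P + Z) = 1/(625822 + 994354) = 1/1620176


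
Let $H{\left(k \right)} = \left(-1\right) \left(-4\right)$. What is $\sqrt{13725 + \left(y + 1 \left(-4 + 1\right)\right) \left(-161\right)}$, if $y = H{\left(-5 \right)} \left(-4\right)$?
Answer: $4 \sqrt{1049} \approx 129.55$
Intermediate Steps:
$H{\left(k \right)} = 4$
$y = -16$ ($y = 4 \left(-4\right) = -16$)
$\sqrt{13725 + \left(y + 1 \left(-4 + 1\right)\right) \left(-161\right)} = \sqrt{13725 + \left(-16 + 1 \left(-4 + 1\right)\right) \left(-161\right)} = \sqrt{13725 + \left(-16 + 1 \left(-3\right)\right) \left(-161\right)} = \sqrt{13725 + \left(-16 - 3\right) \left(-161\right)} = \sqrt{13725 - -3059} = \sqrt{13725 + 3059} = \sqrt{16784} = 4 \sqrt{1049}$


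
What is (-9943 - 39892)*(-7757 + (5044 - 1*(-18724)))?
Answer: -797908185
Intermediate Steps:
(-9943 - 39892)*(-7757 + (5044 - 1*(-18724))) = -49835*(-7757 + (5044 + 18724)) = -49835*(-7757 + 23768) = -49835*16011 = -797908185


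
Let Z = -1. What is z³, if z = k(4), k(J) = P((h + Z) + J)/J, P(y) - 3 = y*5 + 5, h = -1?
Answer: 729/8 ≈ 91.125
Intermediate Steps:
P(y) = 8 + 5*y (P(y) = 3 + (y*5 + 5) = 3 + (5*y + 5) = 3 + (5 + 5*y) = 8 + 5*y)
k(J) = (-2 + 5*J)/J (k(J) = (8 + 5*((-1 - 1) + J))/J = (8 + 5*(-2 + J))/J = (8 + (-10 + 5*J))/J = (-2 + 5*J)/J)
z = 9/2 (z = 5 - 2/4 = 5 - 2*¼ = 5 - ½ = 9/2 ≈ 4.5000)
z³ = (9/2)³ = 729/8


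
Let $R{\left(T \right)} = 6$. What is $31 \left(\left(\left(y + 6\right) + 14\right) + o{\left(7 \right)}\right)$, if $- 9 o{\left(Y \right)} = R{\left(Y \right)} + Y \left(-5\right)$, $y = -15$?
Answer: $\frac{2294}{9} \approx 254.89$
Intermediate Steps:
$o{\left(Y \right)} = - \frac{2}{3} + \frac{5 Y}{9}$ ($o{\left(Y \right)} = - \frac{6 + Y \left(-5\right)}{9} = - \frac{6 - 5 Y}{9} = - \frac{2}{3} + \frac{5 Y}{9}$)
$31 \left(\left(\left(y + 6\right) + 14\right) + o{\left(7 \right)}\right) = 31 \left(\left(\left(-15 + 6\right) + 14\right) + \left(- \frac{2}{3} + \frac{5}{9} \cdot 7\right)\right) = 31 \left(\left(-9 + 14\right) + \left(- \frac{2}{3} + \frac{35}{9}\right)\right) = 31 \left(5 + \frac{29}{9}\right) = 31 \cdot \frac{74}{9} = \frac{2294}{9}$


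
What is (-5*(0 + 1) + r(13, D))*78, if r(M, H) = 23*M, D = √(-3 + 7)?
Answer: 22932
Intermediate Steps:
D = 2 (D = √4 = 2)
(-5*(0 + 1) + r(13, D))*78 = (-5*(0 + 1) + 23*13)*78 = (-5*1 + 299)*78 = (-5 + 299)*78 = 294*78 = 22932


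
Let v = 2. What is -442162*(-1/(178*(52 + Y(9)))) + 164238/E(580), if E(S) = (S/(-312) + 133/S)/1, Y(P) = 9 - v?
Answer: -19499649044657/193567613 ≈ -1.0074e+5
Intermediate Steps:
Y(P) = 7 (Y(P) = 9 - 1*2 = 9 - 2 = 7)
E(S) = 133/S - S/312 (E(S) = (S*(-1/312) + 133/S)*1 = (-S/312 + 133/S)*1 = (133/S - S/312)*1 = 133/S - S/312)
-442162*(-1/(178*(52 + Y(9)))) + 164238/E(580) = -442162*(-1/(178*(52 + 7))) + 164238/(133/580 - 1/312*580) = -442162/((-178*59)) + 164238/(133*(1/580) - 145/78) = -442162/(-10502) + 164238/(133/580 - 145/78) = -442162*(-1/10502) + 164238/(-36863/22620) = 221081/5251 + 164238*(-22620/36863) = 221081/5251 - 3715063560/36863 = -19499649044657/193567613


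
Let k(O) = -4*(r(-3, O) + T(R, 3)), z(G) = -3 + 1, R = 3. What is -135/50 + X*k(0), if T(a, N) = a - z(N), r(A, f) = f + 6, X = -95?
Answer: 41773/10 ≈ 4177.3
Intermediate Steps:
r(A, f) = 6 + f
z(G) = -2
T(a, N) = 2 + a (T(a, N) = a - 1*(-2) = a + 2 = 2 + a)
k(O) = -44 - 4*O (k(O) = -4*((6 + O) + (2 + 3)) = -4*((6 + O) + 5) = -4*(11 + O) = -44 - 4*O)
-135/50 + X*k(0) = -135/50 - 95*(-44 - 4*0) = -135*1/50 - 95*(-44 + 0) = -27/10 - 95*(-44) = -27/10 + 4180 = 41773/10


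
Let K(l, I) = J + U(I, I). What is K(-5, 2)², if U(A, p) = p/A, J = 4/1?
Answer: 25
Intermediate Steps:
J = 4 (J = 4*1 = 4)
K(l, I) = 5 (K(l, I) = 4 + I/I = 4 + 1 = 5)
K(-5, 2)² = 5² = 25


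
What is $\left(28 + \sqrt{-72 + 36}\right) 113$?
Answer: $3164 + 678 i \approx 3164.0 + 678.0 i$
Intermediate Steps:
$\left(28 + \sqrt{-72 + 36}\right) 113 = \left(28 + \sqrt{-36}\right) 113 = \left(28 + 6 i\right) 113 = 3164 + 678 i$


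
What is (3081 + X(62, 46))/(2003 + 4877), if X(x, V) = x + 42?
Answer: 637/1376 ≈ 0.46294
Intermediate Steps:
X(x, V) = 42 + x
(3081 + X(62, 46))/(2003 + 4877) = (3081 + (42 + 62))/(2003 + 4877) = (3081 + 104)/6880 = 3185*(1/6880) = 637/1376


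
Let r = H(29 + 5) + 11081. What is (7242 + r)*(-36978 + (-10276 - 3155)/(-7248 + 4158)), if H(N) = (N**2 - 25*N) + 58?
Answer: -711654460881/1030 ≈ -6.9093e+8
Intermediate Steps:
H(N) = 58 + N**2 - 25*N
r = 11445 (r = (58 + (29 + 5)**2 - 25*(29 + 5)) + 11081 = (58 + 34**2 - 25*34) + 11081 = (58 + 1156 - 850) + 11081 = 364 + 11081 = 11445)
(7242 + r)*(-36978 + (-10276 - 3155)/(-7248 + 4158)) = (7242 + 11445)*(-36978 + (-10276 - 3155)/(-7248 + 4158)) = 18687*(-36978 - 13431/(-3090)) = 18687*(-36978 - 13431*(-1/3090)) = 18687*(-36978 + 4477/1030) = 18687*(-38082863/1030) = -711654460881/1030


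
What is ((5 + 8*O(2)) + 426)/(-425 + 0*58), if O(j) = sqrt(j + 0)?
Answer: -431/425 - 8*sqrt(2)/425 ≈ -1.0407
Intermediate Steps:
O(j) = sqrt(j)
((5 + 8*O(2)) + 426)/(-425 + 0*58) = ((5 + 8*sqrt(2)) + 426)/(-425 + 0*58) = (431 + 8*sqrt(2))/(-425 + 0) = (431 + 8*sqrt(2))/(-425) = (431 + 8*sqrt(2))*(-1/425) = -431/425 - 8*sqrt(2)/425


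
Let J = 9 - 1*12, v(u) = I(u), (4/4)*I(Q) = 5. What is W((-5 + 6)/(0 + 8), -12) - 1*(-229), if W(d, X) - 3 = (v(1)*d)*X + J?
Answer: 443/2 ≈ 221.50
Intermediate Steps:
I(Q) = 5
v(u) = 5
J = -3 (J = 9 - 12 = -3)
W(d, X) = 5*X*d (W(d, X) = 3 + ((5*d)*X - 3) = 3 + (5*X*d - 3) = 3 + (-3 + 5*X*d) = 5*X*d)
W((-5 + 6)/(0 + 8), -12) - 1*(-229) = 5*(-12)*((-5 + 6)/(0 + 8)) - 1*(-229) = 5*(-12)*(1/8) + 229 = 5*(-12)*(1*(⅛)) + 229 = 5*(-12)*(⅛) + 229 = -15/2 + 229 = 443/2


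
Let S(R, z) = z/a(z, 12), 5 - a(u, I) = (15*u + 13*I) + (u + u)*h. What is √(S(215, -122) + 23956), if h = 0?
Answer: √67532741358/1679 ≈ 154.78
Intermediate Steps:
a(u, I) = 5 - 15*u - 13*I (a(u, I) = 5 - ((15*u + 13*I) + (u + u)*0) = 5 - ((13*I + 15*u) + (2*u)*0) = 5 - ((13*I + 15*u) + 0) = 5 - (13*I + 15*u) = 5 + (-15*u - 13*I) = 5 - 15*u - 13*I)
S(R, z) = z/(-151 - 15*z) (S(R, z) = z/(5 - 15*z - 13*12) = z/(5 - 15*z - 156) = z/(-151 - 15*z))
√(S(215, -122) + 23956) = √(-1*(-122)/(151 + 15*(-122)) + 23956) = √(-1*(-122)/(151 - 1830) + 23956) = √(-1*(-122)/(-1679) + 23956) = √(-1*(-122)*(-1/1679) + 23956) = √(-122/1679 + 23956) = √(40222002/1679) = √67532741358/1679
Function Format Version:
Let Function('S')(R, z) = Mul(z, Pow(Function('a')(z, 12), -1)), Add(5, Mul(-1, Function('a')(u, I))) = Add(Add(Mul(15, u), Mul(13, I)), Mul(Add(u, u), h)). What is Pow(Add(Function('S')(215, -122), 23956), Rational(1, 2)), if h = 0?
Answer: Mul(Rational(1, 1679), Pow(67532741358, Rational(1, 2))) ≈ 154.78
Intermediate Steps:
Function('a')(u, I) = Add(5, Mul(-15, u), Mul(-13, I)) (Function('a')(u, I) = Add(5, Mul(-1, Add(Add(Mul(15, u), Mul(13, I)), Mul(Add(u, u), 0)))) = Add(5, Mul(-1, Add(Add(Mul(13, I), Mul(15, u)), Mul(Mul(2, u), 0)))) = Add(5, Mul(-1, Add(Add(Mul(13, I), Mul(15, u)), 0))) = Add(5, Mul(-1, Add(Mul(13, I), Mul(15, u)))) = Add(5, Add(Mul(-15, u), Mul(-13, I))) = Add(5, Mul(-15, u), Mul(-13, I)))
Function('S')(R, z) = Mul(z, Pow(Add(-151, Mul(-15, z)), -1)) (Function('S')(R, z) = Mul(z, Pow(Add(5, Mul(-15, z), Mul(-13, 12)), -1)) = Mul(z, Pow(Add(5, Mul(-15, z), -156), -1)) = Mul(z, Pow(Add(-151, Mul(-15, z)), -1)))
Pow(Add(Function('S')(215, -122), 23956), Rational(1, 2)) = Pow(Add(Mul(-1, -122, Pow(Add(151, Mul(15, -122)), -1)), 23956), Rational(1, 2)) = Pow(Add(Mul(-1, -122, Pow(Add(151, -1830), -1)), 23956), Rational(1, 2)) = Pow(Add(Mul(-1, -122, Pow(-1679, -1)), 23956), Rational(1, 2)) = Pow(Add(Mul(-1, -122, Rational(-1, 1679)), 23956), Rational(1, 2)) = Pow(Add(Rational(-122, 1679), 23956), Rational(1, 2)) = Pow(Rational(40222002, 1679), Rational(1, 2)) = Mul(Rational(1, 1679), Pow(67532741358, Rational(1, 2)))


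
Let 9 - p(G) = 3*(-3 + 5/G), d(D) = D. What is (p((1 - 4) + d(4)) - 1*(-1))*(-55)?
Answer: -220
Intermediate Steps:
p(G) = 18 - 15/G (p(G) = 9 - 3*(-3 + 5/G) = 9 - (-9 + 15/G) = 9 + (9 - 15/G) = 18 - 15/G)
(p((1 - 4) + d(4)) - 1*(-1))*(-55) = ((18 - 15/((1 - 4) + 4)) - 1*(-1))*(-55) = ((18 - 15/(-3 + 4)) + 1)*(-55) = ((18 - 15/1) + 1)*(-55) = ((18 - 15*1) + 1)*(-55) = ((18 - 15) + 1)*(-55) = (3 + 1)*(-55) = 4*(-55) = -220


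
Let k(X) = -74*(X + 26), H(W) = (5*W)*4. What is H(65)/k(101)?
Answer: -650/4699 ≈ -0.13833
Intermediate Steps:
H(W) = 20*W
k(X) = -1924 - 74*X (k(X) = -74*(26 + X) = -1924 - 74*X)
H(65)/k(101) = (20*65)/(-1924 - 74*101) = 1300/(-1924 - 7474) = 1300/(-9398) = 1300*(-1/9398) = -650/4699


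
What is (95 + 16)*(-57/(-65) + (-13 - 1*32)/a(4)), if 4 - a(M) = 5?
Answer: 331002/65 ≈ 5092.3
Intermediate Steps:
a(M) = -1 (a(M) = 4 - 1*5 = 4 - 5 = -1)
(95 + 16)*(-57/(-65) + (-13 - 1*32)/a(4)) = (95 + 16)*(-57/(-65) + (-13 - 1*32)/(-1)) = 111*(-57*(-1/65) + (-13 - 32)*(-1)) = 111*(57/65 - 45*(-1)) = 111*(57/65 + 45) = 111*(2982/65) = 331002/65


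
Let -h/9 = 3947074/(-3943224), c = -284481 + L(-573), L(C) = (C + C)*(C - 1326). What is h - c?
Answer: -414424954027/219068 ≈ -1.8918e+6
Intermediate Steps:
L(C) = 2*C*(-1326 + C) (L(C) = (2*C)*(-1326 + C) = 2*C*(-1326 + C))
c = 1891773 (c = -284481 + 2*(-573)*(-1326 - 573) = -284481 + 2*(-573)*(-1899) = -284481 + 2176254 = 1891773)
h = 1973537/219068 (h = -35523666/(-3943224) = -35523666*(-1)/3943224 = -9*(-1973537/1971612) = 1973537/219068 ≈ 9.0088)
h - c = 1973537/219068 - 1*1891773 = 1973537/219068 - 1891773 = -414424954027/219068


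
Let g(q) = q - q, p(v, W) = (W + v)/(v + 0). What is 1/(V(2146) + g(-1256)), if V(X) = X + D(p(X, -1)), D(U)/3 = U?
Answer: 2146/4611751 ≈ 0.00046533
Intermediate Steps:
p(v, W) = (W + v)/v
D(U) = 3*U
g(q) = 0
V(X) = X + 3*(-1 + X)/X (V(X) = X + 3*((-1 + X)/X) = X + 3*(-1 + X)/X)
1/(V(2146) + g(-1256)) = 1/((3 + 2146 - 3/2146) + 0) = 1/(4611751/2146 + 0) = 1/(4611751/2146) = 2146/4611751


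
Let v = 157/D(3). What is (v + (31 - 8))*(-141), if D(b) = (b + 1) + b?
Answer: -44838/7 ≈ -6405.4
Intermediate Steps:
D(b) = 1 + 2*b (D(b) = (1 + b) + b = 1 + 2*b)
v = 157/7 (v = 157/(1 + 2*3) = 157/(1 + 6) = 157/7 ≈ 22.429)
(v + (31 - 8))*(-141) = (157/7 + (31 - 8))*(-141) = (157/7 + 23)*(-141) = (318/7)*(-141) = -44838/7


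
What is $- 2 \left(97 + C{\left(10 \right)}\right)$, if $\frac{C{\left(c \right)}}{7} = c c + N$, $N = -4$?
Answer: $-1538$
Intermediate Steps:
$C{\left(c \right)} = -28 + 7 c^{2}$ ($C{\left(c \right)} = 7 \left(c c - 4\right) = 7 \left(c^{2} - 4\right) = 7 \left(-4 + c^{2}\right) = -28 + 7 c^{2}$)
$- 2 \left(97 + C{\left(10 \right)}\right) = - 2 \left(97 - \left(28 - 7 \cdot 10^{2}\right)\right) = - 2 \left(97 + \left(-28 + 7 \cdot 100\right)\right) = - 2 \left(97 + \left(-28 + 700\right)\right) = - 2 \left(97 + 672\right) = \left(-2\right) 769 = -1538$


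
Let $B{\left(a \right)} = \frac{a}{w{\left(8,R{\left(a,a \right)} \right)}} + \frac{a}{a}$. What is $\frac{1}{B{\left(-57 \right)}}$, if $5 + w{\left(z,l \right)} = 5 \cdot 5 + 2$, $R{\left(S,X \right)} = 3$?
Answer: $- \frac{22}{35} \approx -0.62857$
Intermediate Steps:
$w{\left(z,l \right)} = 22$ ($w{\left(z,l \right)} = -5 + \left(5 \cdot 5 + 2\right) = -5 + \left(25 + 2\right) = -5 + 27 = 22$)
$B{\left(a \right)} = 1 + \frac{a}{22}$ ($B{\left(a \right)} = \frac{a}{22} + \frac{a}{a} = a \frac{1}{22} + 1 = \frac{a}{22} + 1 = 1 + \frac{a}{22}$)
$\frac{1}{B{\left(-57 \right)}} = \frac{1}{1 + \frac{1}{22} \left(-57\right)} = \frac{1}{1 - \frac{57}{22}} = \frac{1}{- \frac{35}{22}} = - \frac{22}{35}$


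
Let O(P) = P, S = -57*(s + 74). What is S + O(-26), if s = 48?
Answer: -6980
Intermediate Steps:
S = -6954 (S = -57*(48 + 74) = -57*122 = -6954)
S + O(-26) = -6954 - 26 = -6980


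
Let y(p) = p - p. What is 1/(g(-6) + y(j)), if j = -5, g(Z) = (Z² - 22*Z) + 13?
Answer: 1/181 ≈ 0.0055249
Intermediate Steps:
g(Z) = 13 + Z² - 22*Z
y(p) = 0
1/(g(-6) + y(j)) = 1/((13 + (-6)² - 22*(-6)) + 0) = 1/((13 + 36 + 132) + 0) = 1/(181 + 0) = 1/181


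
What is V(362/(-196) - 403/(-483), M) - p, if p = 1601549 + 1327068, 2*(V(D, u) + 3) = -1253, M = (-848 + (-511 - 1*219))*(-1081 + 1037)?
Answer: -5858493/2 ≈ -2.9292e+6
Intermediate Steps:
M = 69432 (M = (-848 + (-511 - 219))*(-44) = (-848 - 730)*(-44) = -1578*(-44) = 69432)
V(D, u) = -1259/2 (V(D, u) = -3 + (1/2)*(-1253) = -3 - 1253/2 = -1259/2)
p = 2928617
V(362/(-196) - 403/(-483), M) - p = -1259/2 - 1*2928617 = -1259/2 - 2928617 = -5858493/2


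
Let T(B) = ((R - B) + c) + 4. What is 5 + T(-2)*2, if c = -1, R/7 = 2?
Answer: 43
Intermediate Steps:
R = 14 (R = 7*2 = 14)
T(B) = 17 - B (T(B) = ((14 - B) - 1) + 4 = (13 - B) + 4 = 17 - B)
5 + T(-2)*2 = 5 + (17 - 1*(-2))*2 = 5 + (17 + 2)*2 = 5 + 19*2 = 5 + 38 = 43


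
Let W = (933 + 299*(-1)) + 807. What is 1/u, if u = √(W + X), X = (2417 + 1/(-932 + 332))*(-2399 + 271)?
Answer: -5*I*√1156934577/385644859 ≈ -0.000441*I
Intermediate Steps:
W = 1441 (W = (933 - 299) + 807 = 634 + 807 = 1441)
X = -385752934/75 (X = (2417 + 1/(-600))*(-2128) = (2417 - 1/600)*(-2128) = (1450199/600)*(-2128) = -385752934/75 ≈ -5.1434e+6)
u = I*√1156934577/15 (u = √(1441 - 385752934/75) = √(-385644859/75) = I*√1156934577/15 ≈ 2267.6*I)
1/u = 1/(I*√1156934577/15) = -5*I*√1156934577/385644859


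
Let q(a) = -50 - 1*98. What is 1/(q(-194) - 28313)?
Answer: -1/28461 ≈ -3.5136e-5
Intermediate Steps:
q(a) = -148 (q(a) = -50 - 98 = -148)
1/(q(-194) - 28313) = 1/(-148 - 28313) = 1/(-28461) = -1/28461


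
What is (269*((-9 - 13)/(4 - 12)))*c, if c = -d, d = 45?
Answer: -133155/4 ≈ -33289.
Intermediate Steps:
c = -45 (c = -1*45 = -45)
(269*((-9 - 13)/(4 - 12)))*c = (269*((-9 - 13)/(4 - 12)))*(-45) = (269*(-22/(-8)))*(-45) = (269*(-22*(-⅛)))*(-45) = (269*(11/4))*(-45) = (2959/4)*(-45) = -133155/4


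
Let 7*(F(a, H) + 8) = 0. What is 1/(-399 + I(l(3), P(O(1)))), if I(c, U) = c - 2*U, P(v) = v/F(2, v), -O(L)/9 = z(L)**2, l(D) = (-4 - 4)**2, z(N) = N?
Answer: -4/1349 ≈ -0.0029652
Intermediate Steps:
l(D) = 64 (l(D) = (-8)**2 = 64)
F(a, H) = -8 (F(a, H) = -8 + (1/7)*0 = -8 + 0 = -8)
O(L) = -9*L**2
P(v) = -v/8 (P(v) = v/(-8) = v*(-1/8) = -v/8)
1/(-399 + I(l(3), P(O(1)))) = 1/(-399 + (64 - (-1)*(-9*1**2)/4)) = 1/(-399 + (64 - (-1)*(-9*1)/4)) = 1/(-399 + (64 - (-1)*(-9)/4)) = 1/(-399 + (64 - 2*9/8)) = 1/(-399 + (64 - 9/4)) = 1/(-399 + 247/4) = 1/(-1349/4) = -4/1349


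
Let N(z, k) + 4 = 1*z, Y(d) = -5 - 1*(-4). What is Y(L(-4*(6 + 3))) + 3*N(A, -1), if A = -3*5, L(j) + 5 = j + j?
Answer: -58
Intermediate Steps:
L(j) = -5 + 2*j (L(j) = -5 + (j + j) = -5 + 2*j)
Y(d) = -1 (Y(d) = -5 + 4 = -1)
A = -15
N(z, k) = -4 + z (N(z, k) = -4 + 1*z = -4 + z)
Y(L(-4*(6 + 3))) + 3*N(A, -1) = -1 + 3*(-4 - 15) = -1 + 3*(-19) = -1 - 57 = -58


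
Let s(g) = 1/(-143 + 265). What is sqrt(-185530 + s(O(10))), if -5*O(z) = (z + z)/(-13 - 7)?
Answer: I*sqrt(2761428398)/122 ≈ 430.73*I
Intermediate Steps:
O(z) = z/50 (O(z) = -(z + z)/(5*(-13 - 7)) = -2*z/(5*(-20)) = -2*z*(-1)/(5*20) = -(-1)*z/50 = z/50)
s(g) = 1/122
sqrt(-185530 + s(O(10))) = sqrt(-185530 + 1/122) = sqrt(-22634659/122) = I*sqrt(2761428398)/122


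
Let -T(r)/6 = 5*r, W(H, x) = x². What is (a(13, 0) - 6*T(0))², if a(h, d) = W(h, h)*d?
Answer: 0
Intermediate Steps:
T(r) = -30*r
a(h, d) = d*h² (a(h, d) = h²*d = d*h²)
(a(13, 0) - 6*T(0))² = (0*13² - (-180)*0)² = (0*169 - 6*0)² = (0 + 0)² = 0² = 0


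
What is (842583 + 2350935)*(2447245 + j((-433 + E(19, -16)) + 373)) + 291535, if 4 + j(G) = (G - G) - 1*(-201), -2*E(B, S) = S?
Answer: 7815950372491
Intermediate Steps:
E(B, S) = -S/2
j(G) = 197 (j(G) = -4 + ((G - G) - 1*(-201)) = -4 + (0 + 201) = -4 + 201 = 197)
(842583 + 2350935)*(2447245 + j((-433 + E(19, -16)) + 373)) + 291535 = (842583 + 2350935)*(2447245 + 197) + 291535 = 3193518*2447442 + 291535 = 7815950080956 + 291535 = 7815950372491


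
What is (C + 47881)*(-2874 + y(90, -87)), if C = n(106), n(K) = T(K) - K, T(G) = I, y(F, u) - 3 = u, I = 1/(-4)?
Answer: -282635421/2 ≈ -1.4132e+8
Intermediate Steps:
I = -1/4 ≈ -0.25000
y(F, u) = 3 + u
T(G) = -1/4
n(K) = -1/4 - K
C = -425/4 (C = -1/4 - 1*106 = -1/4 - 106 = -425/4 ≈ -106.25)
(C + 47881)*(-2874 + y(90, -87)) = (-425/4 + 47881)*(-2874 + (3 - 87)) = 191099*(-2874 - 84)/4 = (191099/4)*(-2958) = -282635421/2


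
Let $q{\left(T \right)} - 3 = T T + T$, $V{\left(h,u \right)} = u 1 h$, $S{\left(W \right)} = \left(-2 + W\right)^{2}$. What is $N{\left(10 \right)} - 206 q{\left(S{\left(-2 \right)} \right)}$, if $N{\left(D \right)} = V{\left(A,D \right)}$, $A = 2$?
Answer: $-56630$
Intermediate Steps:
$V{\left(h,u \right)} = h u$ ($V{\left(h,u \right)} = u h = h u$)
$q{\left(T \right)} = 3 + T + T^{2}$ ($q{\left(T \right)} = 3 + \left(T T + T\right) = 3 + \left(T^{2} + T\right) = 3 + \left(T + T^{2}\right) = 3 + T + T^{2}$)
$N{\left(D \right)} = 2 D$
$N{\left(10 \right)} - 206 q{\left(S{\left(-2 \right)} \right)} = 2 \cdot 10 - 206 \left(3 + \left(-2 - 2\right)^{2} + \left(\left(-2 - 2\right)^{2}\right)^{2}\right) = 20 - 206 \left(3 + \left(-4\right)^{2} + \left(\left(-4\right)^{2}\right)^{2}\right) = 20 - 206 \left(3 + 16 + 16^{2}\right) = 20 - 206 \left(3 + 16 + 256\right) = 20 - 56650 = -56630$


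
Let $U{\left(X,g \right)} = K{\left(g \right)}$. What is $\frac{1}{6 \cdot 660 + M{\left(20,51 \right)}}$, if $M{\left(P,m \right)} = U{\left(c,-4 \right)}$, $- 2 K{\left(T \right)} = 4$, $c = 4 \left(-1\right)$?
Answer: $\frac{1}{3958} \approx 0.00025265$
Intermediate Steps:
$c = -4$
$K{\left(T \right)} = -2$ ($K{\left(T \right)} = \left(- \frac{1}{2}\right) 4 = -2$)
$U{\left(X,g \right)} = -2$
$M{\left(P,m \right)} = -2$
$\frac{1}{6 \cdot 660 + M{\left(20,51 \right)}} = \frac{1}{6 \cdot 660 - 2} = \frac{1}{3960 - 2} = \frac{1}{3958}$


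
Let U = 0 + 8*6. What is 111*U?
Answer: 5328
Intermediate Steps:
U = 48 (U = 0 + 48 = 48)
111*U = 111*48 = 5328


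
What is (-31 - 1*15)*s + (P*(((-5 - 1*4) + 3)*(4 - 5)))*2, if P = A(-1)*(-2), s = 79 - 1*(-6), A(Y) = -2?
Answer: -3862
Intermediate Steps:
s = 85 (s = 79 + 6 = 85)
P = 4 (P = -2*(-2) = 4)
(-31 - 1*15)*s + (P*(((-5 - 1*4) + 3)*(4 - 5)))*2 = (-31 - 1*15)*85 + (4*(((-5 - 1*4) + 3)*(4 - 5)))*2 = (-31 - 15)*85 + (4*(((-5 - 4) + 3)*(-1)))*2 = -46*85 + (4*((-9 + 3)*(-1)))*2 = -3910 + (4*(-6*(-1)))*2 = -3910 + (4*6)*2 = -3910 + 24*2 = -3910 + 48 = -3862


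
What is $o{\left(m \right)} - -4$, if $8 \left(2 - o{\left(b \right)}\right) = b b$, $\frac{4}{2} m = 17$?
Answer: $- \frac{97}{32} \approx -3.0313$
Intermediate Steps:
$m = \frac{17}{2}$ ($m = \frac{1}{2} \cdot 17 = \frac{17}{2} \approx 8.5$)
$o{\left(b \right)} = 2 - \frac{b^{2}}{8}$ ($o{\left(b \right)} = 2 - \frac{b b}{8} = 2 - \frac{b^{2}}{8}$)
$o{\left(m \right)} - -4 = \left(2 - \frac{\left(\frac{17}{2}\right)^{2}}{8}\right) - -4 = \left(2 - \frac{289}{32}\right) + 4 = - \frac{225}{32} + 4 = - \frac{97}{32}$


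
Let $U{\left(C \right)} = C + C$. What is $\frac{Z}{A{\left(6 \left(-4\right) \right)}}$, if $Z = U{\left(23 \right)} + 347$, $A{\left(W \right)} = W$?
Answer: $- \frac{131}{8} \approx -16.375$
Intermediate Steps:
$U{\left(C \right)} = 2 C$
$Z = 393$ ($Z = 2 \cdot 23 + 347 = 46 + 347 = 393$)
$\frac{Z}{A{\left(6 \left(-4\right) \right)}} = \frac{393}{6 \left(-4\right)} = \frac{393}{-24} = 393 \left(- \frac{1}{24}\right) = - \frac{131}{8}$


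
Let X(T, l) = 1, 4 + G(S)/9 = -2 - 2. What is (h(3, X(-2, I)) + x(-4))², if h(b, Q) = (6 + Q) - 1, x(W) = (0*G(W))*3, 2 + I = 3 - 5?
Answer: 36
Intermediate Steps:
G(S) = -72 (G(S) = -36 + 9*(-2 - 2) = -36 + 9*(-4) = -36 - 36 = -72)
I = -4 (I = -2 + (3 - 5) = -2 - 2 = -4)
x(W) = 0 (x(W) = (0*(-72))*3 = 0*3 = 0)
h(b, Q) = 5 + Q
(h(3, X(-2, I)) + x(-4))² = ((5 + 1) + 0)² = (6 + 0)² = 6² = 36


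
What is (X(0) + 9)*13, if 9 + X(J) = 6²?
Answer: 468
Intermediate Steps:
X(J) = 27 (X(J) = -9 + 6² = -9 + 36 = 27)
(X(0) + 9)*13 = (27 + 9)*13 = 36*13 = 468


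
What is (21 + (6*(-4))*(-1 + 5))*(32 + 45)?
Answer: -5775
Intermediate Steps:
(21 + (6*(-4))*(-1 + 5))*(32 + 45) = (21 - 24*4)*77 = (21 - 96)*77 = -75*77 = -5775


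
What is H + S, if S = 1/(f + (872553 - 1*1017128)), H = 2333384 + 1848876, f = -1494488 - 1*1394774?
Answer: 12688295131619/3033837 ≈ 4.1823e+6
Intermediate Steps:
f = -2889262 (f = -1494488 - 1394774 = -2889262)
H = 4182260
S = -1/3033837 (S = 1/(-2889262 + (872553 - 1*1017128)) = 1/(-2889262 + (872553 - 1017128)) = 1/(-2889262 - 144575) = 1/(-3033837) = -1/3033837 ≈ -3.2962e-7)
H + S = 4182260 - 1/3033837 = 12688295131619/3033837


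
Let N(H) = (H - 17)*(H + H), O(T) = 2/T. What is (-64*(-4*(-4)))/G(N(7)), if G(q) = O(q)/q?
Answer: -10035200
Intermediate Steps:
N(H) = 2*H*(-17 + H) (N(H) = (-17 + H)*(2*H) = 2*H*(-17 + H))
G(q) = 2/q**2 (G(q) = (2/q)/q = 2/q**2)
(-64*(-4*(-4)))/G(N(7)) = (-64*(-4*(-4)))/((2/(2*7*(-17 + 7))**2)) = (-1024)/((2/(2*7*(-10))**2)) = (-64*16)/((2/(-140)**2)) = -1024/(2*(1/19600)) = -1024/1/9800 = -1024*9800 = -10035200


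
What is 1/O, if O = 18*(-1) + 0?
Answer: -1/18 ≈ -0.055556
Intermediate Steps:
O = -18 (O = -18 + 0 = -18)
1/O = 1/(-18) = -1/18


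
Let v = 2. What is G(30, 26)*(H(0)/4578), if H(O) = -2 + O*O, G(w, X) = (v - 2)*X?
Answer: 0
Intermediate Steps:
G(w, X) = 0 (G(w, X) = (2 - 2)*X = 0*X = 0)
H(O) = -2 + O²
G(30, 26)*(H(0)/4578) = 0*((-2 + 0²)/4578) = 0*((-2 + 0)*(1/4578)) = 0*(-2*1/4578) = 0*(-1/2289) = 0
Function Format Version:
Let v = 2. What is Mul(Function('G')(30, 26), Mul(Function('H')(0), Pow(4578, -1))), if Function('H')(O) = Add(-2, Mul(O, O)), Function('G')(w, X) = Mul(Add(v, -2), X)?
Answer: 0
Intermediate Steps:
Function('G')(w, X) = 0 (Function('G')(w, X) = Mul(Add(2, -2), X) = Mul(0, X) = 0)
Function('H')(O) = Add(-2, Pow(O, 2))
Mul(Function('G')(30, 26), Mul(Function('H')(0), Pow(4578, -1))) = Mul(0, Mul(Add(-2, Pow(0, 2)), Pow(4578, -1))) = Mul(0, Mul(Add(-2, 0), Rational(1, 4578))) = Mul(0, Mul(-2, Rational(1, 4578))) = Mul(0, Rational(-1, 2289)) = 0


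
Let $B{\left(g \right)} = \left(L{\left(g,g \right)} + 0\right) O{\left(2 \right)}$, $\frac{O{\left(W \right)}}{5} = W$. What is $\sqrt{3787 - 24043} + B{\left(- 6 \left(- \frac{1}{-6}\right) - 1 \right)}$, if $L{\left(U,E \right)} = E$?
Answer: $-20 + 4 i \sqrt{1266} \approx -20.0 + 142.32 i$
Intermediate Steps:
$O{\left(W \right)} = 5 W$
$B{\left(g \right)} = 10 g$ ($B{\left(g \right)} = \left(g + 0\right) 5 \cdot 2 = g 10 = 10 g$)
$\sqrt{3787 - 24043} + B{\left(- 6 \left(- \frac{1}{-6}\right) - 1 \right)} = \sqrt{3787 - 24043} + 10 \left(- 6 \left(- \frac{1}{-6}\right) - 1\right) = \sqrt{-20256} + 10 \left(- 6 \left(\left(-1\right) \left(- \frac{1}{6}\right)\right) - 1\right) = 4 i \sqrt{1266} + 10 \left(\left(-6\right) \frac{1}{6} - 1\right) = 4 i \sqrt{1266} + 10 \left(-1 - 1\right) = 4 i \sqrt{1266} + 10 \left(-2\right) = 4 i \sqrt{1266} - 20 = -20 + 4 i \sqrt{1266}$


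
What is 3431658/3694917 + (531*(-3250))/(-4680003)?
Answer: 2492963638636/1921358071639 ≈ 1.2975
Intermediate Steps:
3431658/3694917 + (531*(-3250))/(-4680003) = 3431658*(1/3694917) - 1725750*(-1/4680003) = 1143886/1231639 + 575250/1560001 = 2492963638636/1921358071639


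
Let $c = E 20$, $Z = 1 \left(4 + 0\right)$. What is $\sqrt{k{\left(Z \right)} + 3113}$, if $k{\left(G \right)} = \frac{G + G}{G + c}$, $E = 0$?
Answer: $\sqrt{3115} \approx 55.812$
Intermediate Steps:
$Z = 4$ ($Z = 1 \cdot 4 = 4$)
$c = 0$ ($c = 0 \cdot 20 = 0$)
$k{\left(G \right)} = 2$ ($k{\left(G \right)} = \frac{G + G}{G + 0} = \frac{2 G}{G} = 2$)
$\sqrt{k{\left(Z \right)} + 3113} = \sqrt{2 + 3113} = \sqrt{3115}$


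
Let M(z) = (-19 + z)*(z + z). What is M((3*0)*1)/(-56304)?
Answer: 0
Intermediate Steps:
M(z) = 2*z*(-19 + z) (M(z) = (-19 + z)*(2*z) = 2*z*(-19 + z))
M((3*0)*1)/(-56304) = (2*((3*0)*1)*(-19 + (3*0)*1))/(-56304) = (2*(0*1)*(-19 + 0*1))*(-1/56304) = (2*0*(-19 + 0))*(-1/56304) = (2*0*(-19))*(-1/56304) = 0*(-1/56304) = 0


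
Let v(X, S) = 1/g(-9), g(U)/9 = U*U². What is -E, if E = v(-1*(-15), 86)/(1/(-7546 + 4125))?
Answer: -3421/6561 ≈ -0.52141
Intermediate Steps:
g(U) = 9*U³ (g(U) = 9*(U*U²) = 9*U³)
v(X, S) = -1/6561 (v(X, S) = 1/(9*(-9)³) = 1/(9*(-729)) = 1/(-6561) = -1/6561)
E = 3421/6561 (E = -1/(6561*(1/(-7546 + 4125))) = -1/(6561*(1/(-3421))) = -1/(6561*(-1/3421)) = -1/6561*(-3421) = 3421/6561 ≈ 0.52141)
-E = -1*3421/6561 = -3421/6561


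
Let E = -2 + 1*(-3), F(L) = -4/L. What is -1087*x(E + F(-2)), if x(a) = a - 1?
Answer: 4348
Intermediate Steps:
E = -5 (E = -2 - 3 = -5)
x(a) = -1 + a
-1087*x(E + F(-2)) = -1087*(-1 + (-5 - 4/(-2))) = -1087*(-1 + (-5 - 4*(-½))) = -1087*(-1 + (-5 + 2)) = -1087*(-1 - 3) = -1087*(-4) = 4348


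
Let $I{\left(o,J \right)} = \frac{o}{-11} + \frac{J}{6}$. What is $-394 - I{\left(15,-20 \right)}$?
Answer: $- \frac{12847}{33} \approx -389.3$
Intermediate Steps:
$I{\left(o,J \right)} = - \frac{o}{11} + \frac{J}{6}$ ($I{\left(o,J \right)} = o \left(- \frac{1}{11}\right) + J \frac{1}{6} = - \frac{o}{11} + \frac{J}{6}$)
$-394 - I{\left(15,-20 \right)} = -394 - \left(\left(- \frac{1}{11}\right) 15 + \frac{1}{6} \left(-20\right)\right) = -394 - \left(- \frac{15}{11} - \frac{10}{3}\right) = -394 - - \frac{155}{33} = -394 + \frac{155}{33} = - \frac{12847}{33}$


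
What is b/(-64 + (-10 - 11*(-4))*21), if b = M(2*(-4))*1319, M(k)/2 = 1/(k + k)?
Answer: -1319/5200 ≈ -0.25365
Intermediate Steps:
M(k) = 1/k (M(k) = 2/(k + k) = 2/((2*k)) = 2*(1/(2*k)) = 1/k)
b = -1319/8 (b = 1319/(2*(-4)) = 1319/(-8) = -1/8*1319 = -1319/8 ≈ -164.88)
b/(-64 + (-10 - 11*(-4))*21) = -1319/(8*(-64 + (-10 - 11*(-4))*21)) = -1319/(8*(-64 + (-10 + 44)*21)) = -1319/(8*(-64 + 34*21)) = -1319/(8*(-64 + 714)) = -1319/8/650 = -1319/8*1/650 = -1319/5200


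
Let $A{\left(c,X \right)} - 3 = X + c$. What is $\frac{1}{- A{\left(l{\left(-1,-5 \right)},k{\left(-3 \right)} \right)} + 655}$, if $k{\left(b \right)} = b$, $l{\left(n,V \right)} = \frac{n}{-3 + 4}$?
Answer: $\frac{1}{656} \approx 0.0015244$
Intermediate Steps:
$l{\left(n,V \right)} = n$ ($l{\left(n,V \right)} = \frac{n}{1} = n 1 = n$)
$A{\left(c,X \right)} = 3 + X + c$ ($A{\left(c,X \right)} = 3 + \left(X + c\right) = 3 + X + c$)
$\frac{1}{- A{\left(l{\left(-1,-5 \right)},k{\left(-3 \right)} \right)} + 655} = \frac{1}{- (3 - 3 - 1) + 655} = \frac{1}{\left(-1\right) \left(-1\right) + 655} = \frac{1}{1 + 655} = \frac{1}{656}$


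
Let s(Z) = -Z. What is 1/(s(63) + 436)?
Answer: 1/373 ≈ 0.0026810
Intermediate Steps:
1/(s(63) + 436) = 1/(-1*63 + 436) = 1/(-63 + 436) = 1/373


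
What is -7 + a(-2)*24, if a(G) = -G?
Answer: 41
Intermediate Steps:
-7 + a(-2)*24 = -7 - 1*(-2)*24 = -7 + 2*24 = -7 + 48 = 41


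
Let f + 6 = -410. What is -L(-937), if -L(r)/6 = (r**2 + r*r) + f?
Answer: 10533132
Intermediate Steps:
f = -416 (f = -6 - 410 = -416)
L(r) = 2496 - 12*r**2 (L(r) = -6*((r**2 + r*r) - 416) = -6*((r**2 + r**2) - 416) = -6*(2*r**2 - 416) = -6*(-416 + 2*r**2) = 2496 - 12*r**2)
-L(-937) = -(2496 - 12*(-937)**2) = -(2496 - 12*877969) = -(2496 - 10535628) = -1*(-10533132) = 10533132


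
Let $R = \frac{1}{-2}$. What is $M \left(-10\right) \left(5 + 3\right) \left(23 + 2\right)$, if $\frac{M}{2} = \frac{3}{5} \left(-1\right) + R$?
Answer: $4400$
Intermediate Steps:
$R = - \frac{1}{2} \approx -0.5$
$M = - \frac{11}{5}$ ($M = 2 \left(\frac{3}{5} \left(-1\right) - \frac{1}{2}\right) = 2 \left(- \frac{3}{5} - \frac{1}{2}\right) = 2 \left(- \frac{11}{10}\right) = - \frac{11}{5} \approx -2.2$)
$M \left(-10\right) \left(5 + 3\right) \left(23 + 2\right) = \left(- \frac{11}{5}\right) \left(-10\right) \left(5 + 3\right) \left(23 + 2\right) = 22 \cdot 8 \cdot 25 = 22 \cdot 200 = 4400$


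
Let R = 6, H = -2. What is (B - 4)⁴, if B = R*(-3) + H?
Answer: 331776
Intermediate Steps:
B = -20 (B = 6*(-3) - 2 = -18 - 2 = -20)
(B - 4)⁴ = (-20 - 4)⁴ = (-24)⁴ = 331776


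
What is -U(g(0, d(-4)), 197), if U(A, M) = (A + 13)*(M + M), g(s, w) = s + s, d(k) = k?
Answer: -5122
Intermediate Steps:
g(s, w) = 2*s
U(A, M) = 2*M*(13 + A) (U(A, M) = (13 + A)*(2*M) = 2*M*(13 + A))
-U(g(0, d(-4)), 197) = -2*197*(13 + 2*0) = -2*197*(13 + 0) = -2*197*13 = -1*5122 = -5122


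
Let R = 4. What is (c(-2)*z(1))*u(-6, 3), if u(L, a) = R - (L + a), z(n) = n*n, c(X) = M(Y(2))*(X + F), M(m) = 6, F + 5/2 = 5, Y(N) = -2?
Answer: 21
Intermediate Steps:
F = 5/2 (F = -5/2 + 5 = 5/2 ≈ 2.5000)
c(X) = 15 + 6*X (c(X) = 6*(X + 5/2) = 6*(5/2 + X) = 15 + 6*X)
z(n) = n**2
u(L, a) = 4 - L - a (u(L, a) = 4 - (L + a) = 4 + (-L - a) = 4 - L - a)
(c(-2)*z(1))*u(-6, 3) = ((15 + 6*(-2))*1**2)*(4 - 1*(-6) - 1*3) = ((15 - 12)*1)*(4 + 6 - 3) = (3*1)*7 = 3*7 = 21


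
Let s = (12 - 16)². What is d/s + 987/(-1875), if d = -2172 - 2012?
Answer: -327533/1250 ≈ -262.03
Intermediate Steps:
s = 16 (s = (-4)² = 16)
d = -4184
d/s + 987/(-1875) = -4184/16 + 987/(-1875) = -4184*1/16 + 987*(-1/1875) = -523/2 - 329/625 = -327533/1250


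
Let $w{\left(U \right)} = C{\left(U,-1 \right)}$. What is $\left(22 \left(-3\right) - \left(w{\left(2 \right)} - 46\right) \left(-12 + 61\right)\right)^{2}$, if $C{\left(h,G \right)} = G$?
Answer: $5004169$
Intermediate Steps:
$w{\left(U \right)} = -1$
$\left(22 \left(-3\right) - \left(w{\left(2 \right)} - 46\right) \left(-12 + 61\right)\right)^{2} = \left(22 \left(-3\right) - \left(-1 - 46\right) \left(-12 + 61\right)\right)^{2} = \left(-66 - \left(-1 - 46\right) 49\right)^{2} = \left(-66 - \left(-47\right) 49\right)^{2} = \left(-66 - -2303\right)^{2} = \left(-66 + 2303\right)^{2} = 2237^{2} = 5004169$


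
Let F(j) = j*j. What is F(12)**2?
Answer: 20736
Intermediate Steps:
F(j) = j**2
F(12)**2 = (12**2)**2 = 144**2 = 20736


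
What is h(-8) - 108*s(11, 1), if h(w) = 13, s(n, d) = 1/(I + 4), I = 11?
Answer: 29/5 ≈ 5.8000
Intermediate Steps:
s(n, d) = 1/15 (s(n, d) = 1/(11 + 4) = 1/15)
h(-8) - 108*s(11, 1) = 13 - 108*1/15 = 13 - 36/5 = 29/5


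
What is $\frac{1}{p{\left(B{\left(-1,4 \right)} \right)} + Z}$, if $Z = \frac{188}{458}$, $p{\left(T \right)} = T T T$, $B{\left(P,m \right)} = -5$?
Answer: $- \frac{229}{28531} \approx -0.0080264$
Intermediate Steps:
$p{\left(T \right)} = T^{3}$ ($p{\left(T \right)} = T^{2} T = T^{3}$)
$Z = \frac{94}{229}$ ($Z = 188 \cdot \frac{1}{458} = \frac{94}{229} \approx 0.41048$)
$\frac{1}{p{\left(B{\left(-1,4 \right)} \right)} + Z} = \frac{1}{\left(-5\right)^{3} + \frac{94}{229}} = \frac{1}{-125 + \frac{94}{229}} = \frac{1}{- \frac{28531}{229}} = - \frac{229}{28531}$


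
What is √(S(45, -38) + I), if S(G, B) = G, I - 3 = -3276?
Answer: 2*I*√807 ≈ 56.815*I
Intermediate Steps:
I = -3273 (I = 3 - 3276 = -3273)
√(S(45, -38) + I) = √(45 - 3273) = √(-3228) = 2*I*√807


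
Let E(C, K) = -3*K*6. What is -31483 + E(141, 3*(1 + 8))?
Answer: -31969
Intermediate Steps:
E(C, K) = -18*K
-31483 + E(141, 3*(1 + 8)) = -31483 - 54*(1 + 8) = -31483 - 54*9 = -31483 - 18*27 = -31483 - 486 = -31969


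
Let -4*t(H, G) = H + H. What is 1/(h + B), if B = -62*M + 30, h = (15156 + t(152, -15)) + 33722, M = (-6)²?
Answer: 1/46600 ≈ 2.1459e-5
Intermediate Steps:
t(H, G) = -H/2 (t(H, G) = -(H + H)/4 = -H/2)
M = 36
h = 48802 (h = (15156 - ½*152) + 33722 = (15156 - 76) + 33722 = 15080 + 33722 = 48802)
B = -2202 (B = -62*36 + 30 = -2232 + 30 = -2202)
1/(h + B) = 1/(48802 - 2202) = 1/46600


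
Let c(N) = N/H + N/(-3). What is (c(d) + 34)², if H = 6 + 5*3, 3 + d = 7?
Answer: 52900/49 ≈ 1079.6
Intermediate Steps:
d = 4 (d = -3 + 7 = 4)
H = 21 (H = 6 + 15 = 21)
c(N) = -2*N/7 (c(N) = N/21 + N/(-3) = N*(1/21) + N*(-⅓) = N/21 - N/3 = -2*N/7)
(c(d) + 34)² = (-2/7*4 + 34)² = (-8/7 + 34)² = (230/7)² = 52900/49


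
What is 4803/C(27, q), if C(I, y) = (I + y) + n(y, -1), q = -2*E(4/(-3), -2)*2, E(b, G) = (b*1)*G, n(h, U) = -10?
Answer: 14409/19 ≈ 758.37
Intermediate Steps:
E(b, G) = G*b (E(b, G) = b*G = G*b)
q = -32/3 (q = -(-4)*4/(-3)*2 = -(-4)*4*(-⅓)*2 = -(-4)*(-4)/3*2 = -2*8/3*2 = -16/3*2 = -32/3 ≈ -10.667)
C(I, y) = -10 + I + y (C(I, y) = (I + y) - 10 = -10 + I + y)
4803/C(27, q) = 4803/(-10 + 27 - 32/3) = 4803/(19/3) = 4803*(3/19) = 14409/19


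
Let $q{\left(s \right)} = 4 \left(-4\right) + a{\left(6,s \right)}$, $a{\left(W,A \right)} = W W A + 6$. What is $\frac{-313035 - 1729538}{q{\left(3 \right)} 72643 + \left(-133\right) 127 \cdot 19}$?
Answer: $- \frac{2042573}{6798085} \approx -0.30046$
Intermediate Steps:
$a{\left(W,A \right)} = 6 + A W^{2}$ ($a{\left(W,A \right)} = W^{2} A + 6 = A W^{2} + 6 = 6 + A W^{2}$)
$q{\left(s \right)} = -10 + 36 s$ ($q{\left(s \right)} = 4 \left(-4\right) + \left(6 + s 6^{2}\right) = -16 + \left(6 + s 36\right) = -16 + \left(6 + 36 s\right) = -10 + 36 s$)
$\frac{-313035 - 1729538}{q{\left(3 \right)} 72643 + \left(-133\right) 127 \cdot 19} = \frac{-313035 - 1729538}{\left(-10 + 36 \cdot 3\right) 72643 + \left(-133\right) 127 \cdot 19} = - \frac{2042573}{\left(-10 + 108\right) 72643 - 320929} = - \frac{2042573}{98 \cdot 72643 - 320929} = - \frac{2042573}{7119014 - 320929} = - \frac{2042573}{6798085}$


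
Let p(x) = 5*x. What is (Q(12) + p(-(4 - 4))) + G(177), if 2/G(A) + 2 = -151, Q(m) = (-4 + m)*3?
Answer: 3670/153 ≈ 23.987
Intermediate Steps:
Q(m) = -12 + 3*m
G(A) = -2/153 (G(A) = 2/(-2 - 151) = 2/(-153) = 2*(-1/153) = -2/153)
(Q(12) + p(-(4 - 4))) + G(177) = ((-12 + 3*12) + 5*(-(4 - 4))) - 2/153 = ((-12 + 36) + 5*(-1*0)) - 2/153 = (24 + 5*0) - 2/153 = (24 + 0) - 2/153 = 24 - 2/153 = 3670/153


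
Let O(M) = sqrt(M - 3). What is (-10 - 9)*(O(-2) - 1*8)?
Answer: 152 - 19*I*sqrt(5) ≈ 152.0 - 42.485*I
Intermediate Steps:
O(M) = sqrt(-3 + M)
(-10 - 9)*(O(-2) - 1*8) = (-10 - 9)*(sqrt(-3 - 2) - 1*8) = -19*(sqrt(-5) - 8) = -19*(I*sqrt(5) - 8) = -19*(-8 + I*sqrt(5)) = 152 - 19*I*sqrt(5)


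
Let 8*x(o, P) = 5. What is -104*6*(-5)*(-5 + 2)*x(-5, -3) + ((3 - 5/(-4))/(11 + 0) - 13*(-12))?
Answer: -250519/44 ≈ -5693.6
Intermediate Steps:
x(o, P) = 5/8 (x(o, P) = (1/8)*5 = 5/8)
-104*6*(-5)*(-5 + 2)*x(-5, -3) + ((3 - 5/(-4))/(11 + 0) - 13*(-12)) = -104*6*(-5)*(-5 + 2)*(5/8) + ((3 - 5/(-4))/(11 + 0) - 13*(-12)) = -(-3120)*(-3*5/8) + ((3 - 5*(-1/4))/11 + 156) = -(-3120)*(-15)/8 + ((3 + 5/4)*(1/11) + 156) = -104*225/4 + ((17/4)*(1/11) + 156) = -5850 + (17/44 + 156) = -5850 + 6881/44 = -250519/44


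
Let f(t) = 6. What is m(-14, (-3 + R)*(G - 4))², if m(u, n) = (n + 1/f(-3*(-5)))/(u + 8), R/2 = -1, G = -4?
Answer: 58081/1296 ≈ 44.816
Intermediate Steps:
R = -2 (R = 2*(-1) = -2)
m(u, n) = (⅙ + n)/(8 + u) (m(u, n) = (n + 1/6)/(u + 8) = (n + ⅙)/(8 + u) = (⅙ + n)/(8 + u))
m(-14, (-3 + R)*(G - 4))² = ((⅙ + (-3 - 2)*(-4 - 4))/(8 - 14))² = ((⅙ - 5*(-8))/(-6))² = (-(⅙ + 40)/6)² = (-⅙*241/6)² = (-241/36)² = 58081/1296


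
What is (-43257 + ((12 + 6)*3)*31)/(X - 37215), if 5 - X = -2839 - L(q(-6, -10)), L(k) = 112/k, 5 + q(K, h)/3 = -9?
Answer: 124749/103121 ≈ 1.2097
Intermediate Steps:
q(K, h) = -42 (q(K, h) = -15 + 3*(-9) = -15 - 27 = -42)
X = 8524/3 (X = 5 - (-2839 - 112/(-42)) = 5 - (-2839 - 112*(-1)/42) = 5 - (-2839 - 1*(-8/3)) = 5 - (-2839 + 8/3) = 5 - 1*(-8509/3) = 5 + 8509/3 = 8524/3 ≈ 2841.3)
(-43257 + ((12 + 6)*3)*31)/(X - 37215) = (-43257 + ((12 + 6)*3)*31)/(8524/3 - 37215) = (-43257 + (18*3)*31)/(-103121/3) = (-43257 + 54*31)*(-3/103121) = (-43257 + 1674)*(-3/103121) = -41583*(-3/103121) = 124749/103121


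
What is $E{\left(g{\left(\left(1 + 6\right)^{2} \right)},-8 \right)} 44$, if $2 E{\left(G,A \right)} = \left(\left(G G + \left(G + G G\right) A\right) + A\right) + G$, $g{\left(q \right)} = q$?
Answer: $-377476$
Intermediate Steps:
$E{\left(G,A \right)} = \frac{A}{2} + \frac{G}{2} + \frac{G^{2}}{2} + \frac{A \left(G + G^{2}\right)}{2}$ ($E{\left(G,A \right)} = \frac{\left(\left(G G + \left(G + G G\right) A\right) + A\right) + G}{2} = \frac{\left(\left(G^{2} + \left(G + G^{2}\right) A\right) + A\right) + G}{2} = \frac{\left(\left(G^{2} + A \left(G + G^{2}\right)\right) + A\right) + G}{2} = \frac{\left(A + G^{2} + A \left(G + G^{2}\right)\right) + G}{2} = \frac{A + G + G^{2} + A \left(G + G^{2}\right)}{2} = \frac{A}{2} + \frac{G}{2} + \frac{G^{2}}{2} + \frac{A \left(G + G^{2}\right)}{2}$)
$E{\left(g{\left(\left(1 + 6\right)^{2} \right)},-8 \right)} 44 = \left(\frac{1}{2} \left(-8\right) + \frac{\left(1 + 6\right)^{2}}{2} + \frac{\left(\left(1 + 6\right)^{2}\right)^{2}}{2} + \frac{1}{2} \left(-8\right) \left(1 + 6\right)^{2} + \frac{1}{2} \left(-8\right) \left(\left(1 + 6\right)^{2}\right)^{2}\right) 44 = \left(-4 + \frac{7^{2}}{2} + \frac{\left(7^{2}\right)^{2}}{2} + \frac{1}{2} \left(-8\right) 7^{2} + \frac{1}{2} \left(-8\right) \left(7^{2}\right)^{2}\right) 44 = \left(-4 + \frac{1}{2} \cdot 49 + \frac{49^{2}}{2} + \frac{1}{2} \left(-8\right) 49 + \frac{1}{2} \left(-8\right) 49^{2}\right) 44 = \left(-4 + \frac{49}{2} + \frac{1}{2} \cdot 2401 - 196 + \frac{1}{2} \left(-8\right) 2401\right) 44 = \left(-4 + \frac{49}{2} + \frac{2401}{2} - 196 - 9604\right) 44 = \left(-8579\right) 44 = -377476$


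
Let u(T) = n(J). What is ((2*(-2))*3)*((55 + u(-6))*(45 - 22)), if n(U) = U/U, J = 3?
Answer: -15456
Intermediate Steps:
n(U) = 1
u(T) = 1
((2*(-2))*3)*((55 + u(-6))*(45 - 22)) = ((2*(-2))*3)*((55 + 1)*(45 - 22)) = (-4*3)*(56*23) = -12*1288 = -15456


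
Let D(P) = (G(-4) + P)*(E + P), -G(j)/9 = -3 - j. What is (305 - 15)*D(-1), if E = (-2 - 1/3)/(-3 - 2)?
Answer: 4640/3 ≈ 1546.7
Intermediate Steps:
G(j) = 27 + 9*j (G(j) = -9*(-3 - j) = 27 + 9*j)
E = 7/15 (E = (-2 - 1*⅓)/(-5) = (-2 - ⅓)*(-⅕) = -7/3*(-⅕) = 7/15 ≈ 0.46667)
D(P) = (-9 + P)*(7/15 + P) (D(P) = ((27 + 9*(-4)) + P)*(7/15 + P) = ((27 - 36) + P)*(7/15 + P) = (-9 + P)*(7/15 + P))
(305 - 15)*D(-1) = (305 - 15)*(-21/5 + (-1)² - 128/15*(-1)) = 290*(-21/5 + 1 + 128/15) = 290*(16/3) = 4640/3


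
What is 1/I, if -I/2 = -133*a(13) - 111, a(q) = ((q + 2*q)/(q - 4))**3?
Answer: 27/590396 ≈ 4.5732e-5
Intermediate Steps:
a(q) = 27*q**3/(-4 + q)**3 (a(q) = ((3*q)/(-4 + q))**3 = (3*q/(-4 + q))**3 = 27*q**3/(-4 + q)**3)
I = 590396/27 (I = -2*(-3591*13**3/(-4 + 13)**3 - 111) = -2*(-3591*2197/9**3 - 111) = -2*(-3591*2197/729 - 111) = -2*(-133*2197/27 - 111) = -2*(-292201/27 - 111) = -2*(-295198/27) = 590396/27 ≈ 21867.)
1/I = 1/(590396/27) = 27/590396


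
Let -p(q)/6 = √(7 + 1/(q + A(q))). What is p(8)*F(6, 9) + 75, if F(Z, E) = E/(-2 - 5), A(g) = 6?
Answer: 75 + 81*√154/49 ≈ 95.514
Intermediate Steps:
p(q) = -6*√(7 + 1/(6 + q)) (p(q) = -6*√(7 + 1/(q + 6)) = -6*√(7 + 1/(6 + q)))
F(Z, E) = -E/7 (F(Z, E) = E/(-7) = -E/7)
p(8)*F(6, 9) + 75 = (-6*√(43 + 7*8)/√(6 + 8))*(-⅐*9) + 75 = -6*√14*√(43 + 56)/14*(-9/7) + 75 = -6*3*√154/14*(-9/7) + 75 = -9*√154/7*(-9/7) + 75 = 81*√154/49 + 75 = 75 + 81*√154/49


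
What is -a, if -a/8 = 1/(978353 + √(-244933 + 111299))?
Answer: 7826824/957174726243 - 8*I*√133634/957174726243 ≈ 8.177e-6 - 3.0553e-9*I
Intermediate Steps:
a = -8/(978353 + I*√133634) (a = -8/(978353 + √(-244933 + 111299)) = -8/(978353 + √(-133634)) = -8/(978353 + I*√133634) ≈ -8.177e-6 + 3.0553e-9*I)
-a = -(-7826824/957174726243 + 8*I*√133634/957174726243) = 7826824/957174726243 - 8*I*√133634/957174726243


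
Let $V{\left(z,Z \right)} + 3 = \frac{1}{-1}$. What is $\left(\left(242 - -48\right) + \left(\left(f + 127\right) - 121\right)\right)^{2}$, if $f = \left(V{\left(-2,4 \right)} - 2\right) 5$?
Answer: $70756$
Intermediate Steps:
$V{\left(z,Z \right)} = -4$ ($V{\left(z,Z \right)} = -3 + \frac{1}{-1} = -3 - 1 = -4$)
$f = -30$ ($f = \left(-4 - 2\right) 5 = \left(-6\right) 5 = -30$)
$\left(\left(242 - -48\right) + \left(\left(f + 127\right) - 121\right)\right)^{2} = \left(\left(242 - -48\right) + \left(\left(-30 + 127\right) - 121\right)\right)^{2} = \left(\left(242 + 48\right) + \left(97 - 121\right)\right)^{2} = \left(290 - 24\right)^{2} = 266^{2} = 70756$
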